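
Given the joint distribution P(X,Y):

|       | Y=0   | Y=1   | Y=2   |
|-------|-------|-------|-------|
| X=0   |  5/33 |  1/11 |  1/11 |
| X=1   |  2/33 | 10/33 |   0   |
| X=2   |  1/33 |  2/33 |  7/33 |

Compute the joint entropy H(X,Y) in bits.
2.6811 bits

H(X,Y) = -Σ_{x,y} P(x,y) log₂ P(x,y). Per-cell terms -P(x,y)·log₂P(x,y):
  X=0: 0.4125, 0.3145, 0.3145
  X=1: 0.2451, 0.5220, 0.0000
  X=2: 0.1529, 0.2451, 0.4745
  (cells with P = 0 contribute 0)
Sum of the 9 terms: H(X,Y) = 2.6811 bits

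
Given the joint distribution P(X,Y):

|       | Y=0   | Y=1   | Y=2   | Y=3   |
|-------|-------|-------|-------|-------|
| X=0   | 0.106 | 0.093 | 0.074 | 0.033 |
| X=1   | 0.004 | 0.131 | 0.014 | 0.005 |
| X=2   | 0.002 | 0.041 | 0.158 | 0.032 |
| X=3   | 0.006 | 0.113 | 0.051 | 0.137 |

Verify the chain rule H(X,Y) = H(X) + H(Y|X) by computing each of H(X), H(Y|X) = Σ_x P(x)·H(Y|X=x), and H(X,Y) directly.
H(X) = 1.9511 bits, H(Y|X) = 1.4895 bits, H(X,Y) = 3.4407 bits

Marginal of X (row sums):
  P(X=0) = 0.106 + 0.093 + 0.074 + 0.033 = 0.306
  P(X=1) = 0.004 + 0.131 + 0.014 + 0.005 = 0.154
  P(X=2) = 0.002 + 0.041 + 0.158 + 0.032 = 0.233
  P(X=3) = 0.006 + 0.113 + 0.051 + 0.137 = 0.307
H(X) = -[0.306·log₂(0.306) + 0.154·log₂(0.154) + 0.233·log₂(0.233) + 0.307·log₂(0.307)]
  = 0.52277 + 0.41565 + 0.48967 + 0.52303 = 1.9511 bits

H(Y|X) = Σ_x P(x)·H(Y|X=x):
  X=0: P(X=0) = 0.306, P(Y|X=0) = (53/153, 31/102, 37/153, 11/102) → H(Y|X=0) = 1.89377
  X=1: P(X=1) = 0.154, P(Y|X=1) = (2/77, 131/154, 1/11, 5/154) → H(Y|X=1) = 0.81035
  X=2: P(X=2) = 0.233, P(Y|X=2) = (2/233, 41/233, 158/233, 32/233) → H(Y|X=2) = 1.27338
  X=3: P(X=3) = 0.307, P(Y|X=3) = (6/307, 113/307, 51/307, 137/307) → H(Y|X=3) = 1.59136
H(Y|X) = 0.306·1.89377 + 0.154·0.81035 + 0.233·1.27338 + 0.307·1.59136 = 1.4895 bits

H(X,Y) = -Σ_{x,y} P(x,y) log₂ P(x,y). Per-cell terms -P(x,y)·log₂P(x,y):
  X=0: 0.34321, 0.31868, 0.27797, 0.16241
  X=1: 0.03186, 0.38414, 0.08622, 0.03822
  X=2: 0.01793, 0.18894, 0.42060, 0.15891
  X=3: 0.04428, 0.35545, 0.21896, 0.39288
Sum of the 16 terms: H(X,Y) = 3.4407 bits

Chain rule check:
  H(X) + H(Y|X) = 1.9511 + 1.4895 = 3.4406 bits
  H(X,Y) = 3.4407 bits
✓ Chain rule verified (Δ = 0.0001 is 4-dp rounding noise: each of the three values was rounded independently).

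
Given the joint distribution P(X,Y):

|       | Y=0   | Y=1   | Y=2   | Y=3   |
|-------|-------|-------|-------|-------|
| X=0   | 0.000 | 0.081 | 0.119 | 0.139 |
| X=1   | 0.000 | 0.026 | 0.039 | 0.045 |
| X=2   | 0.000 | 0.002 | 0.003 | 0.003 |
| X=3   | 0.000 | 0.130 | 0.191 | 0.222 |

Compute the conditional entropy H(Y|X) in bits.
1.5513 bits

H(Y|X) = H(X,Y) - H(X)

H(X,Y) = -Σ_{x,y} P(x,y) log₂ P(x,y). Per-cell terms -P(x,y)·log₂P(x,y):
  X=0: 0.000000, 0.293701, 0.365445, 0.395711
  X=1: 0.000000, 0.136899, 0.182535, 0.201327
  X=2: 0.000000, 0.017932, 0.025142, 0.025142
  X=3: 0.000000, 0.382644, 0.456176, 0.482044
  (cells with P = 0 contribute 0)
Sum of the 16 terms: H(X,Y) = 2.96470 bits

Marginal of X (row sums):
  P(X=0) = 0.000 + 0.081 + 0.119 + 0.139 = 0.339
  P(X=1) = 0.000 + 0.026 + 0.039 + 0.045 = 0.110
  P(X=2) = 0.000 + 0.002 + 0.003 + 0.003 = 0.008
  P(X=3) = 0.000 + 0.130 + 0.191 + 0.222 = 0.543
H(X) = -[0.339·log₂(0.339) + 0.110·log₂(0.110) + 0.008·log₂(0.008) + 0.543·log₂(0.543)]
  = 0.529058 + 0.350287 + 0.055726 + 0.478370 = 1.41344 bits

H(Y|X) = H(X,Y) - H(X) = 2.96470 - 1.41344 = 1.5513 bits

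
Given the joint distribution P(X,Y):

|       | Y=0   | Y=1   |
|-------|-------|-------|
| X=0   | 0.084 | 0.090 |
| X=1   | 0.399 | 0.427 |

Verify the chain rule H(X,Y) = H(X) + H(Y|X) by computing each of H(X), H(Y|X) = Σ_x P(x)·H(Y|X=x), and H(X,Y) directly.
H(X) = 0.6668 bits, H(Y|X) = 0.9992 bits, H(X,Y) = 1.6659 bits

Marginal of X (row sums):
  P(X=0) = 0.084 + 0.090 = 0.174
  P(X=1) = 0.399 + 0.427 = 0.826
H(X) = -[0.174·log₂(0.174) + 0.826·log₂(0.826)]
  = 0.43897 + 0.22780 = 0.6668 bits

H(Y|X) = Σ_x P(x)·H(Y|X=x):
  X=0: P(X=0) = 0.174, P(Y|X=0) = (14/29, 15/29) → H(Y|X=0) = 0.99914
  X=1: P(X=1) = 0.826, P(Y|X=1) = (57/118, 61/118) → H(Y|X=1) = 0.99917
H(Y|X) = 0.174·0.99914 + 0.826·0.99917 = 0.9992 bits

H(X,Y) = -Σ_{x,y} P(x,y) log₂ P(x,y). Per-cell terms -P(x,y)·log₂P(x,y):
  X=0: 0.30017, 0.31265
  X=1: 0.52889, 0.52422
Sum of the 4 terms: H(X,Y) = 1.6659 bits

Chain rule check:
  H(X) + H(Y|X) = 0.6668 + 0.9992 = 1.6660 bits
  H(X,Y) = 1.6659 bits
✓ Chain rule verified (Δ = 0.0001 is 4-dp rounding noise: each of the three values was rounded independently).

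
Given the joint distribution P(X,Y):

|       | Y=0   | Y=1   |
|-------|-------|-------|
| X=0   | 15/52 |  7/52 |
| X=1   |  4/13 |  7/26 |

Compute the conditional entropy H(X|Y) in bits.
0.9666 bits

H(X|Y) = H(X,Y) - H(Y)

H(X,Y) = -Σ_{x,y} P(x,y) log₂ P(x,y). Per-cell terms -P(x,y)·log₂P(x,y):
  X=0: 0.517370, 0.389454
  X=1: 0.523212, 0.509677
Sum of the 4 terms: H(X,Y) = 1.939713 bits

Marginal of Y (column sums):
  P(Y=0) = 15/52 + 4/13 = 31/52
  P(Y=1) = 7/52 + 7/26 = 21/52
H(Y) = -[(31/52)·log₂(31/52) + (21/52)·log₂(21/52)]
  = 0.444876 + 0.528280 = 0.973156 bits

H(X|Y) = H(X,Y) - H(Y) = 1.939713 - 0.973156 = 0.9666 bits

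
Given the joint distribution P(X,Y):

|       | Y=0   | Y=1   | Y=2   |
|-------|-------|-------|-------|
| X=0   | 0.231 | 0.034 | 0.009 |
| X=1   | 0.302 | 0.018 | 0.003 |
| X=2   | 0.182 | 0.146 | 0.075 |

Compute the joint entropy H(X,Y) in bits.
2.4994 bits

H(X,Y) = -Σ_{x,y} P(x,y) log₂ P(x,y). Per-cell terms -P(x,y)·log₂P(x,y):
  X=0: 0.48834, 0.16586, 0.06116
  X=1: 0.52167, 0.10433, 0.02514
  X=2: 0.44735, 0.40529, 0.28027
Sum of the 9 terms: H(X,Y) = 2.4994 bits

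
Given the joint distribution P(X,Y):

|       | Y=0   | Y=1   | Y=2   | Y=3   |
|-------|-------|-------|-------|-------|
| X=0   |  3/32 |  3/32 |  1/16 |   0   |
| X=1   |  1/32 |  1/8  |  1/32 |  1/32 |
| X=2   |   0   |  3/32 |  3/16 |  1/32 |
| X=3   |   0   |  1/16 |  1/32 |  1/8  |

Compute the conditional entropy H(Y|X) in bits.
1.4609 bits

H(Y|X) = H(X,Y) - H(X)

H(X,Y) = -Σ_{x,y} P(x,y) log₂ P(x,y). Per-cell terms -P(x,y)·log₂P(x,y):
  X=0: 0.32016, 0.32016, 0.25000, 0.00000
  X=1: 0.15625, 0.37500, 0.15625, 0.15625
  X=2: 0.00000, 0.32016, 0.45282, 0.15625
  X=3: 0.00000, 0.25000, 0.15625, 0.37500
  (cells with P = 0 contribute 0)
Sum of the 16 terms: H(X,Y) = 3.44455 bits

Marginal of X (row sums):
  P(X=0) = 3/32 + 3/32 + 1/16 + 0 = 1/4
  P(X=1) = 1/32 + 1/8 + 1/32 + 1/32 = 7/32
  P(X=2) = 0 + 3/32 + 3/16 + 1/32 = 5/16
  P(X=3) = 0 + 1/16 + 1/32 + 1/8 = 7/32
H(X) = -[(1/4)·log₂(1/4) + (7/32)·log₂(7/32) + (5/16)·log₂(5/16) + (7/32)·log₂(7/32)]
  = 0.50000 + 0.47964 + 0.52440 + 0.47964 = 1.98368 bits

H(Y|X) = H(X,Y) - H(X) = 3.44455 - 1.98368 = 1.4609 bits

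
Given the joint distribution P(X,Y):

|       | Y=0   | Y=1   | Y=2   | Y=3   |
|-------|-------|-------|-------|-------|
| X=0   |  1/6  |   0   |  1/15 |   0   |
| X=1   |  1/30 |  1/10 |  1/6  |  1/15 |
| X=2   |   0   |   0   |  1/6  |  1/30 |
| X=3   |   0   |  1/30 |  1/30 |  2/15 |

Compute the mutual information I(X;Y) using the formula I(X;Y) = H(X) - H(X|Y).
0.6266 bits

I(X;Y) = H(X) - H(X|Y)

Marginal of X (row sums):
  P(X=0) = 1/6 + 0 + 1/15 + 0 = 7/30
  P(X=1) = 1/30 + 1/10 + 1/6 + 1/15 = 11/30
  P(X=2) = 0 + 0 + 1/6 + 1/30 = 1/5
  P(X=3) = 0 + 1/30 + 1/30 + 2/15 = 1/5
H(X) = -[(7/30)·log₂(7/30) + (11/30)·log₂(11/30) + (1/5)·log₂(1/5) + (1/5)·log₂(1/5)]
  = 0.48989 + 0.53073 + 0.46439 + 0.46439 = 1.94940 bits

Marginal of Y (column sums):
  P(Y=0) = 1/6 + 1/30 + 0 + 0 = 1/5
  P(Y=1) = 0 + 1/10 + 0 + 1/30 = 2/15
  P(Y=2) = 1/15 + 1/6 + 1/6 + 1/30 = 13/30
  P(Y=3) = 0 + 1/15 + 1/30 + 2/15 = 7/30
H(X|Y) = Σ_y P(y)·H(X|Y=y):
  Y=0: P(Y=0) = 1/5, P(X|Y=0) = (5/6, 1/6, 0, 0) → H(X|Y=0) = 0.65002
  Y=1: P(Y=1) = 2/15, P(X|Y=1) = (0, 3/4, 0, 1/4) → H(X|Y=1) = 0.81128
  Y=2: P(Y=2) = 13/30, P(X|Y=2) = (2/13, 5/13, 5/13, 1/13) → H(X|Y=2) = 1.76050
  Y=3: P(Y=3) = 7/30, P(X|Y=3) = (0, 2/7, 1/7, 4/7) → H(X|Y=3) = 1.37878
H(X|Y) = (1/5)·0.65002 + (2/15)·0.81128 + (13/30)·1.76050 + (7/30)·1.37878 = 1.32277 bits

I(X;Y) = H(X) - H(X|Y) = 1.94940 - 1.32277 = 0.6266 bits

Cross-check via I(X;Y) = H(X) + H(Y) - H(X,Y): computing H(Y) from the column sums and H(X,Y) from the 16 cells in the same way gives H(Y) = 1.86466 bits and H(X,Y) = 3.18743 bits, so
I(X;Y) = 1.94940 + 1.86466 - 3.18743 = 0.6266 bits ✓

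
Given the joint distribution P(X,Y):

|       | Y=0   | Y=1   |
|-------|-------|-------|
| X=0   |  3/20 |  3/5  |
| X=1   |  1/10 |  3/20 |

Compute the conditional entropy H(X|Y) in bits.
0.7842 bits

H(X|Y) = H(X,Y) - H(Y)

H(X,Y) = -Σ_{x,y} P(x,y) log₂ P(x,y). Per-cell terms -P(x,y)·log₂P(x,y):
  X=0: 0.410545, 0.442179
  X=1: 0.332193, 0.410545
Sum of the 4 terms: H(X,Y) = 1.59546 bits

Marginal of Y (column sums):
  P(Y=0) = 3/20 + 1/10 = 1/4
  P(Y=1) = 3/5 + 3/20 = 3/4
H(Y) = -[(1/4)·log₂(1/4) + (3/4)·log₂(3/4)]
  = 0.500000 + 0.311278 = 0.81128 bits

H(X|Y) = H(X,Y) - H(Y) = 1.59546 - 0.81128 = 0.7842 bits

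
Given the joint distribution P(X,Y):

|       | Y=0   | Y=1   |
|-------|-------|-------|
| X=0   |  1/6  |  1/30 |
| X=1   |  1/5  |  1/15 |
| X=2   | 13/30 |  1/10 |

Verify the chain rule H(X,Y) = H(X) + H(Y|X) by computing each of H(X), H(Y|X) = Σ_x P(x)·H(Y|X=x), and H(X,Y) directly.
H(X) = 1.4566 bits, H(Y|X) = 0.7177 bits, H(X,Y) = 2.1742 bits

Marginal of X (row sums):
  P(X=0) = 1/6 + 1/30 = 1/5
  P(X=1) = 1/5 + 1/15 = 4/15
  P(X=2) = 13/30 + 1/10 = 8/15
H(X) = -[(1/5)·log₂(1/5) + (4/15)·log₂(4/15) + (8/15)·log₂(8/15)]
  = 0.46439 + 0.50850 + 0.48367 = 1.4566 bits

H(Y|X) = Σ_x P(x)·H(Y|X=x):
  X=0: P(X=0) = 1/5, P(Y|X=0) = (5/6, 1/6) → H(Y|X=0) = 0.65002
  X=1: P(X=1) = 4/15, P(Y|X=1) = (3/4, 1/4) → H(Y|X=1) = 0.81128
  X=2: P(X=2) = 8/15, P(Y|X=2) = (13/16, 3/16) → H(Y|X=2) = 0.69621
H(Y|X) = (1/5)·0.65002 + (4/15)·0.81128 + (8/15)·0.69621 = 0.7177 bits

H(X,Y) = -Σ_{x,y} P(x,y) log₂ P(x,y). Per-cell terms -P(x,y)·log₂P(x,y):
  X=0: 0.43083, 0.16356
  X=1: 0.46439, 0.26046
  X=2: 0.52280, 0.33219
Sum of the 6 terms: H(X,Y) = 2.1742 bits

Chain rule check:
  H(X) + H(Y|X) = 1.4566 + 0.7177 = 2.1743 bits
  H(X,Y) = 2.1742 bits
✓ Chain rule verified (Δ = 0.0001 is 4-dp rounding noise: each of the three values was rounded independently).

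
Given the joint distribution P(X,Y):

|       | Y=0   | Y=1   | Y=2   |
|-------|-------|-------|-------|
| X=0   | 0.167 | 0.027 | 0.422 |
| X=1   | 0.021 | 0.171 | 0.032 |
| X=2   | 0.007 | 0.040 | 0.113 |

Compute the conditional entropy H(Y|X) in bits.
1.0630 bits

H(Y|X) = H(X,Y) - H(X)

H(X,Y) = -Σ_{x,y} P(x,y) log₂ P(x,y). Per-cell terms -P(x,y)·log₂P(x,y):
  X=0: 0.43121, 0.14069, 0.52526
  X=1: 0.11704, 0.43570, 0.15891
  X=2: 0.05011, 0.18575, 0.35545
Sum of the 9 terms: H(X,Y) = 2.4001 bits

Marginal of X (row sums):
  P(X=0) = 0.167 + 0.027 + 0.422 = 0.616
  P(X=1) = 0.021 + 0.171 + 0.032 = 0.224
  P(X=2) = 0.007 + 0.040 + 0.113 = 0.160
H(X) = -[0.616·log₂(0.616) + 0.224·log₂(0.224) + 0.160·log₂(0.160)]
  = 0.43058 + 0.48349 + 0.42302 = 1.3371 bits

H(Y|X) = H(X,Y) - H(X) = 2.4001 - 1.3371 = 1.0630 bits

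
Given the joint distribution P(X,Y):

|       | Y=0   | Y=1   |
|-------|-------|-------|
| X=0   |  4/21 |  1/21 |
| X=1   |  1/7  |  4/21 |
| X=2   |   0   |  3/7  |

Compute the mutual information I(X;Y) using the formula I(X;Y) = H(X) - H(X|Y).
0.4180 bits

I(X;Y) = H(X) - H(X|Y)

Marginal of X (row sums):
  P(X=0) = 4/21 + 1/21 = 5/21
  P(X=1) = 1/7 + 4/21 = 1/3
  P(X=2) = 0 + 3/7 = 3/7
H(X) = -[(5/21)·log₂(5/21) + (1/3)·log₂(1/3) + (3/7)·log₂(3/7)]
  = 0.492950 + 0.528321 + 0.523882 = 1.54515 bits

Marginal of Y (column sums):
  P(Y=0) = 4/21 + 1/7 + 0 = 1/3
  P(Y=1) = 1/21 + 4/21 + 3/7 = 2/3
H(X|Y) = Σ_y P(y)·H(X|Y=y):
  Y=0: P(Y=0) = 1/3, P(X|Y=0) = (4/7, 3/7, 0) → H(X|Y=0) = 0.985228
  Y=1: P(Y=1) = 2/3, P(X|Y=1) = (1/14, 2/7, 9/14) → H(X|Y=1) = 1.198117
H(X|Y) = (1/3)·0.985228 + (2/3)·1.198117 = 1.12715 bits

I(X;Y) = H(X) - H(X|Y) = 1.54515 - 1.12715 = 0.4180 bits

Cross-check via I(X;Y) = H(X) + H(Y) - H(X,Y): computing H(Y) from the column sums and H(X,Y) from the 6 cells in the same way gives H(Y) = 0.91830 bits and H(X,Y) = 2.04545 bits, so
I(X;Y) = 1.54515 + 0.91830 - 2.04545 = 0.4180 bits ✓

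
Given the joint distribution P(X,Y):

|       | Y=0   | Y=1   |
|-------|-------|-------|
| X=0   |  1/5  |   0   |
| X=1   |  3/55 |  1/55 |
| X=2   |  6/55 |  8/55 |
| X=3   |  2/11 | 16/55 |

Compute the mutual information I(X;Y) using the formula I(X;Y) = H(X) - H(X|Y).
0.2298 bits

I(X;Y) = H(X) - H(X|Y)

Marginal of X (row sums):
  P(X=0) = 1/5 + 0 = 1/5
  P(X=1) = 3/55 + 1/55 = 4/55
  P(X=2) = 6/55 + 8/55 = 14/55
  P(X=3) = 2/11 + 16/55 = 26/55
H(X) = -[(1/5)·log₂(1/5) + (4/55)·log₂(4/55) + (14/55)·log₂(14/55) + (26/55)·log₂(26/55)]
  = 0.46439 + 0.27501 + 0.50247 + 0.51098 = 1.75285 bits

Marginal of Y (column sums):
  P(Y=0) = 1/5 + 3/55 + 6/55 + 2/11 = 6/11
  P(Y=1) = 0 + 1/55 + 8/55 + 16/55 = 5/11
H(X|Y) = Σ_y P(y)·H(X|Y=y):
  Y=0: P(Y=0) = 6/11, P(X|Y=0) = (11/30, 1/10, 1/5, 1/3) → H(X|Y=0) = 1.85563
  Y=1: P(Y=1) = 5/11, P(X|Y=1) = (0, 1/25, 8/25, 16/25) → H(X|Y=1) = 1.12386
H(X|Y) = (6/11)·1.85563 + (5/11)·1.12386 = 1.52301 bits

I(X;Y) = H(X) - H(X|Y) = 1.75285 - 1.52301 = 0.2298 bits

Cross-check via I(X;Y) = H(X) + H(Y) - H(X,Y): computing H(Y) from the column sums and H(X,Y) from the 8 cells in the same way gives H(Y) = 0.99403 bits and H(X,Y) = 2.51704 bits, so
I(X;Y) = 1.75285 + 0.99403 - 2.51704 = 0.2298 bits ✓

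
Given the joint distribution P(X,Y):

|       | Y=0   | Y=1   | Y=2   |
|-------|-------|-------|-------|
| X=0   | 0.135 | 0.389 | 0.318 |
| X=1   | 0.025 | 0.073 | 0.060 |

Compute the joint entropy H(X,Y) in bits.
2.0977 bits

H(X,Y) = -Σ_{x,y} P(x,y) log₂ P(x,y). Per-cell terms -P(x,y)·log₂P(x,y):
  X=0: 0.39001, 0.52988, 0.52562
  X=1: 0.13305, 0.27565, 0.24353
Sum of the 6 terms: H(X,Y) = 2.0977 bits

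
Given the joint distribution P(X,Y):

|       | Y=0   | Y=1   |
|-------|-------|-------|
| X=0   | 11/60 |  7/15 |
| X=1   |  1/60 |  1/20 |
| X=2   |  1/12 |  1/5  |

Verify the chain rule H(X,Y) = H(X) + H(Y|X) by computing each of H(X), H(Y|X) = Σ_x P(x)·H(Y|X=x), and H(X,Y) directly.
H(X) = 1.1799 bits, H(Y|X) = 0.8596 bits, H(X,Y) = 2.0395 bits

Marginal of X (row sums):
  P(X=0) = 11/60 + 7/15 = 13/20
  P(X=1) = 1/60 + 1/20 = 1/15
  P(X=2) = 1/12 + 1/5 = 17/60
H(X) = -[(13/20)·log₂(13/20) + (1/15)·log₂(1/15) + (17/60)·log₂(17/60)]
  = 0.40397 + 0.26046 + 0.51550 = 1.1799 bits

H(Y|X) = Σ_x P(x)·H(Y|X=x):
  X=0: P(X=0) = 13/20, P(Y|X=0) = (11/39, 28/39) → H(Y|X=0) = 0.85823
  X=1: P(X=1) = 1/15, P(Y|X=1) = (1/4, 3/4) → H(Y|X=1) = 0.81128
  X=2: P(X=2) = 17/60, P(Y|X=2) = (5/17, 12/17) → H(Y|X=2) = 0.87398
H(Y|X) = (13/20)·0.85823 + (1/15)·0.81128 + (17/60)·0.87398 = 0.8596 bits

H(X,Y) = -Σ_{x,y} P(x,y) log₂ P(x,y). Per-cell terms -P(x,y)·log₂P(x,y):
  X=0: 0.44870, 0.51312
  X=1: 0.09845, 0.21610
  X=2: 0.29875, 0.46439
Sum of the 6 terms: H(X,Y) = 2.0395 bits

Chain rule check:
  H(X) + H(Y|X) = 1.1799 + 0.8596 = 2.0395 bits
  H(X,Y) = 2.0395 bits
✓ Chain rule verified.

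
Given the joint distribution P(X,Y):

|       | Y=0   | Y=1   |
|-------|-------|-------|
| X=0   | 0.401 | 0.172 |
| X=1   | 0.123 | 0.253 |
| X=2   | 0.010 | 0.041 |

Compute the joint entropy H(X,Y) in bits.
2.0943 bits

H(X,Y) = -Σ_{x,y} P(x,y) log₂ P(x,y). Per-cell terms -P(x,y)·log₂P(x,y):
  X=0: 0.52865, 0.43680
  X=1: 0.37186, 0.50165
  X=2: 0.06644, 0.18894
Sum of the 6 terms: H(X,Y) = 2.0943 bits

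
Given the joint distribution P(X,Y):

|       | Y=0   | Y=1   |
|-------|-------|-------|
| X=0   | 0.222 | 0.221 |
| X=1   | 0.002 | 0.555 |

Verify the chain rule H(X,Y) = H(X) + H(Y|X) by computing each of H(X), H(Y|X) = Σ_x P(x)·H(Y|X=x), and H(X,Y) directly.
H(X) = 0.9906 bits, H(Y|X) = 0.4621 bits, H(X,Y) = 1.4527 bits

Marginal of X (row sums):
  P(X=0) = 0.222 + 0.221 = 0.443
  P(X=1) = 0.002 + 0.555 = 0.557
H(X) = -[0.443·log₂(0.443) + 0.557·log₂(0.557)]
  = 0.52036 + 0.47025 = 0.9906 bits

H(Y|X) = Σ_x P(x)·H(Y|X=x):
  X=0: P(X=0) = 0.443, P(Y|X=0) = (222/443, 221/443) → H(Y|X=0) = 1.00000
  X=1: P(X=1) = 0.557, P(Y|X=1) = (2/557, 555/557) → H(Y|X=1) = 0.03433
H(Y|X) = 0.443·1.00000 + 0.557·0.03433 = 0.4621 bits

H(X,Y) = -Σ_{x,y} P(x,y) log₂ P(x,y). Per-cell terms -P(x,y)·log₂P(x,y):
  X=0: 0.48204, 0.48131
  X=1: 0.01793, 0.47144
Sum of the 4 terms: H(X,Y) = 1.4527 bits

Chain rule check:
  H(X) + H(Y|X) = 0.9906 + 0.4621 = 1.4527 bits
  H(X,Y) = 1.4527 bits
✓ Chain rule verified.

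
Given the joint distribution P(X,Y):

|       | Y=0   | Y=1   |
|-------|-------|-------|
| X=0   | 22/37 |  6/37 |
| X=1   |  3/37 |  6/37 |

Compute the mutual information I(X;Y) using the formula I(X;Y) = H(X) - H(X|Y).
0.1184 bits

I(X;Y) = H(X) - H(X|Y)

Marginal of X (row sums):
  P(X=0) = 22/37 + 6/37 = 28/37
  P(X=1) = 3/37 + 6/37 = 9/37
H(X) = -[(28/37)·log₂(28/37) + (9/37)·log₂(9/37)]
  = 0.3043 + 0.4961 = 0.8004 bits

Marginal of Y (column sums):
  P(Y=0) = 22/37 + 3/37 = 25/37
  P(Y=1) = 6/37 + 6/37 = 12/37
H(X|Y) = Σ_y P(y)·H(X|Y=y):
  Y=0: P(Y=0) = 25/37, P(X|Y=0) = (22/25, 3/25) → H(X|Y=0) = 0.5294
  Y=1: P(Y=1) = 12/37, P(X|Y=1) = (1/2, 1/2) → H(X|Y=1) = 1.0000
H(X|Y) = (25/37)·0.5294 + (12/37)·1.0000 = 0.6820 bits

I(X;Y) = H(X) - H(X|Y) = 0.8004 - 0.6820 = 0.1184 bits

Cross-check via I(X;Y) = H(X) + H(Y) - H(X,Y): computing H(Y) from the column sums and H(X,Y) from the 4 cells in the same way gives H(Y) = 0.9090 bits and H(X,Y) = 1.5910 bits, so
I(X;Y) = 0.8004 + 0.9090 - 1.5910 = 0.1184 bits ✓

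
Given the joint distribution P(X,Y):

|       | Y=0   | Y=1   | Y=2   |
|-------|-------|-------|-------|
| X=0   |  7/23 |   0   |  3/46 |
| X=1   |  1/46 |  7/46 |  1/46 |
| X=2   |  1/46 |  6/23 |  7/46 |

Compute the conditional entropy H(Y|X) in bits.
0.9581 bits

H(Y|X) = H(X,Y) - H(X)

H(X,Y) = -Σ_{x,y} P(x,y) log₂ P(x,y). Per-cell terms -P(x,y)·log₂P(x,y):
  X=0: 0.52232, 0.00000, 0.25687
  X=1: 0.12008, 0.41334, 0.12008
  X=2: 0.12008, 0.50572, 0.41334
  (cells with P = 0 contribute 0)
Sum of the 9 terms: H(X,Y) = 2.4718 bits

Marginal of X (row sums):
  P(X=0) = 7/23 + 0 + 3/46 = 17/46
  P(X=1) = 1/46 + 7/46 + 1/46 = 9/46
  P(X=2) = 1/46 + 6/23 + 7/46 = 10/23
H(X) = -[(17/46)·log₂(17/46) + (9/46)·log₂(9/46) + (10/23)·log₂(10/23)]
  = 0.53073 + 0.46049 + 0.52245 = 1.5137 bits

H(Y|X) = H(X,Y) - H(X) = 2.4718 - 1.5137 = 0.9581 bits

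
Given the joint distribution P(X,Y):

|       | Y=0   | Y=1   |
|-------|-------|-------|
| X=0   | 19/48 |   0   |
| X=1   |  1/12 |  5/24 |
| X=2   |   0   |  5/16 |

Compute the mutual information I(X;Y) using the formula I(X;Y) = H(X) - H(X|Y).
0.7470 bits

I(X;Y) = H(X) - H(X|Y)

Marginal of X (row sums):
  P(X=0) = 19/48 + 0 = 19/48
  P(X=1) = 1/12 + 5/24 = 7/24
  P(X=2) = 0 + 5/16 = 5/16
H(X) = -[(19/48)·log₂(19/48) + (7/24)·log₂(7/24) + (5/16)·log₂(5/16)]
  = 0.52924 + 0.51847 + 0.52440 = 1.57211 bits

Marginal of Y (column sums):
  P(Y=0) = 19/48 + 1/12 + 0 = 23/48
  P(Y=1) = 0 + 5/24 + 5/16 = 25/48
H(X|Y) = Σ_y P(y)·H(X|Y=y):
  Y=0: P(Y=0) = 23/48, P(X|Y=0) = (19/23, 4/23, 0) → H(X|Y=0) = 0.66658
  Y=1: P(Y=1) = 25/48, P(X|Y=1) = (0, 2/5, 3/5) → H(X|Y=1) = 0.97095
H(X|Y) = (23/48)·0.66658 + (25/48)·0.97095 = 0.82511 bits

I(X;Y) = H(X) - H(X|Y) = 1.57211 - 0.82511 = 0.7470 bits

Cross-check via I(X;Y) = H(X) + H(Y) - H(X,Y): computing H(Y) from the column sums and H(X,Y) from the 6 cells in the same way gives H(Y) = 0.99875 bits and H(X,Y) = 1.82385 bits, so
I(X;Y) = 1.57211 + 0.99875 - 1.82385 = 0.7470 bits ✓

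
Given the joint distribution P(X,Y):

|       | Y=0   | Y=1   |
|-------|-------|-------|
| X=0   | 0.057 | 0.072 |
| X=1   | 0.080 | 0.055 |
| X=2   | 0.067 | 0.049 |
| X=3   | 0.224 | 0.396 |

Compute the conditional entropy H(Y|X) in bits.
0.9585 bits

H(Y|X) = H(X,Y) - H(X)

H(X,Y) = -Σ_{x,y} P(x,y) log₂ P(x,y). Per-cell terms -P(x,y)·log₂P(x,y):
  X=0: 0.2356, 0.2733
  X=1: 0.2915, 0.2301
  X=2: 0.2613, 0.2132
  X=3: 0.4835, 0.5292
Sum of the 8 terms: H(X,Y) = 2.5177 bits

Marginal of X (row sums):
  P(X=0) = 0.057 + 0.072 = 0.129
  P(X=1) = 0.080 + 0.055 = 0.135
  P(X=2) = 0.067 + 0.049 = 0.116
  P(X=3) = 0.224 + 0.396 = 0.620
H(X) = -[0.129·log₂(0.129) + 0.135·log₂(0.135) + 0.116·log₂(0.116) + 0.620·log₂(0.620)]
  = 0.3811 + 0.3900 + 0.3605 + 0.4276 = 1.5592 bits

H(Y|X) = H(X,Y) - H(X) = 2.5177 - 1.5592 = 0.9585 bits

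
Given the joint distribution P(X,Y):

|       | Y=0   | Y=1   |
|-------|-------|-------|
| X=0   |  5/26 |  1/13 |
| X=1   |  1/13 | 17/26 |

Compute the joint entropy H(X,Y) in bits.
1.4275 bits

H(X,Y) = -Σ_{x,y} P(x,y) log₂ P(x,y). Per-cell terms -P(x,y)·log₂P(x,y):
  X=0: 0.45741, 0.28465
  X=1: 0.28465, 0.40079
Sum of the 4 terms: H(X,Y) = 1.4275 bits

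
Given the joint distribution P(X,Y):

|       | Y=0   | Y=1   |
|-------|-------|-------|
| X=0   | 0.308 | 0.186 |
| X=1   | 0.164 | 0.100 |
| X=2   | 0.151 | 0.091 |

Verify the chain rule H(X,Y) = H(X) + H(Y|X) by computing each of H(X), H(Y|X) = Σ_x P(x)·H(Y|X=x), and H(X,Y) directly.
H(X) = 1.5052 bits, H(Y|X) = 0.9559 bits, H(X,Y) = 2.4611 bits

Marginal of X (row sums):
  P(X=0) = 0.308 + 0.186 = 0.494
  P(X=1) = 0.164 + 0.100 = 0.264
  P(X=2) = 0.151 + 0.091 = 0.242
H(X) = -[0.494·log₂(0.494) + 0.264·log₂(0.264) + 0.242·log₂(0.242)]
  = 0.50260 + 0.50725 + 0.49535 = 1.5052 bits

H(Y|X) = Σ_x P(x)·H(Y|X=x):
  X=0: P(X=0) = 0.494, P(Y|X=0) = (154/247, 93/247) → H(Y|X=0) = 0.95555
  X=1: P(X=1) = 0.264, P(Y|X=1) = (41/66, 25/66) → H(Y|X=1) = 0.95718
  X=2: P(X=2) = 0.242, P(Y|X=2) = (151/242, 91/242) → H(Y|X=2) = 0.95519
H(Y|X) = 0.494·0.95555 + 0.264·0.95718 + 0.242·0.95519 = 0.9559 bits

H(X,Y) = -Σ_{x,y} P(x,y) log₂ P(x,y). Per-cell terms -P(x,y)·log₂P(x,y):
  X=0: 0.52329, 0.45135
  X=1: 0.42775, 0.33219
  X=2: 0.41183, 0.31468
Sum of the 6 terms: H(X,Y) = 2.4611 bits

Chain rule check:
  H(X) + H(Y|X) = 1.5052 + 0.9559 = 2.4611 bits
  H(X,Y) = 2.4611 bits
✓ Chain rule verified.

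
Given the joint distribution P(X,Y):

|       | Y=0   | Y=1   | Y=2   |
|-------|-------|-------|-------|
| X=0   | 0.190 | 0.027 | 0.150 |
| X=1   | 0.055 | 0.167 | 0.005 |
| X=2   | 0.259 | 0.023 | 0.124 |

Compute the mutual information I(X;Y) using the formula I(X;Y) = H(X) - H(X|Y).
0.3252 bits

I(X;Y) = H(X) - H(X|Y)

Marginal of X (row sums):
  P(X=0) = 0.190 + 0.027 + 0.150 = 0.367
  P(X=1) = 0.055 + 0.167 + 0.005 = 0.227
  P(X=2) = 0.259 + 0.023 + 0.124 = 0.406
H(X) = -[0.367·log₂(0.367) + 0.227·log₂(0.227) + 0.406·log₂(0.406)]
  = 0.5307 + 0.4856 + 0.5280 = 1.5443 bits

Marginal of Y (column sums):
  P(Y=0) = 0.190 + 0.055 + 0.259 = 0.504
  P(Y=1) = 0.027 + 0.167 + 0.023 = 0.217
  P(Y=2) = 0.150 + 0.005 + 0.124 = 0.279
H(X|Y) = Σ_y P(y)·H(X|Y=y):
  Y=0: P(Y=0) = 0.504, P(X|Y=0) = (95/252, 55/504, 37/72) → H(X|Y=0) = 1.3729
  Y=1: P(Y=1) = 0.217, P(X|Y=1) = (27/217, 167/217, 23/217) → H(X|Y=1) = 1.0081
  Y=2: P(Y=2) = 0.279, P(X|Y=2) = (50/93, 5/279, 4/9) → H(X|Y=2) = 1.1053
H(X|Y) = 0.504·1.3729 + 0.217·1.0081 + 0.279·1.1053 = 1.2191 bits

I(X;Y) = H(X) - H(X|Y) = 1.5443 - 1.2191 = 0.3252 bits

Cross-check via I(X;Y) = H(X) + H(Y) - H(X,Y): computing H(Y) from the column sums and H(X,Y) from the 9 cells in the same way gives H(Y) = 1.4903 bits and H(X,Y) = 2.7094 bits, so
I(X;Y) = 1.5443 + 1.4903 - 2.7094 = 0.3252 bits ✓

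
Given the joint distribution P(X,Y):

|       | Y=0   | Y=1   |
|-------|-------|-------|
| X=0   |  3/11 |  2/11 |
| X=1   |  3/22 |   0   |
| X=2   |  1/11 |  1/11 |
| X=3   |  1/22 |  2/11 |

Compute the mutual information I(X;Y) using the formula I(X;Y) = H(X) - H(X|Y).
0.2068 bits

I(X;Y) = H(X) - H(X|Y)

Marginal of X (row sums):
  P(X=0) = 3/11 + 2/11 = 5/11
  P(X=1) = 3/22 + 0 = 3/22
  P(X=2) = 1/11 + 1/11 = 2/11
  P(X=3) = 1/22 + 2/11 = 5/22
H(X) = -[(5/11)·log₂(5/11) + (3/22)·log₂(3/22) + (2/11)·log₂(2/11) + (5/22)·log₂(5/22)]
  = 0.5170 + 0.3920 + 0.4472 + 0.4858 = 1.8420 bits

Marginal of Y (column sums):
  P(Y=0) = 3/11 + 3/22 + 1/11 + 1/22 = 6/11
  P(Y=1) = 2/11 + 0 + 1/11 + 2/11 = 5/11
H(X|Y) = Σ_y P(y)·H(X|Y=y):
  Y=0: P(Y=0) = 6/11, P(X|Y=0) = (1/2, 1/4, 1/6, 1/12) → H(X|Y=0) = 1.7296
  Y=1: P(Y=1) = 5/11, P(X|Y=1) = (2/5, 0, 1/5, 2/5) → H(X|Y=1) = 1.5219
H(X|Y) = (6/11)·1.7296 + (5/11)·1.5219 = 1.6352 bits

I(X;Y) = H(X) - H(X|Y) = 1.8420 - 1.6352 = 0.2068 bits

Cross-check via I(X;Y) = H(X) + H(Y) - H(X,Y): computing H(Y) from the column sums and H(X,Y) from the 8 cells in the same way gives H(Y) = 0.9940 bits and H(X,Y) = 2.6292 bits, so
I(X;Y) = 1.8420 + 0.9940 - 2.6292 = 0.2068 bits ✓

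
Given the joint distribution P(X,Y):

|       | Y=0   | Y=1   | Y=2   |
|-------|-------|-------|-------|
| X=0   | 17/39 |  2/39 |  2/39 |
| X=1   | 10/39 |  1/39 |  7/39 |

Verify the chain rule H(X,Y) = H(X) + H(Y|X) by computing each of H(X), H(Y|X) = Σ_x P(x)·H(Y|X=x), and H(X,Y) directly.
H(X) = 0.9957 bits, H(Y|X) = 1.0497 bits, H(X,Y) = 2.0455 bits

Marginal of X (row sums):
  P(X=0) = 17/39 + 2/39 + 2/39 = 7/13
  P(X=1) = 10/39 + 1/39 + 7/39 = 6/13
H(X) = -[(7/13)·log₂(7/13) + (6/13)·log₂(6/13)]
  = 0.480892 + 0.514836 = 0.9957 bits

H(Y|X) = Σ_x P(x)·H(Y|X=x):
  X=0: P(X=0) = 7/13, P(Y|X=0) = (17/21, 2/21, 2/21) → H(Y|X=0) = 0.892943
  X=1: P(X=1) = 6/13, P(Y|X=1) = (5/9, 1/18, 7/18) → H(Y|X=1) = 1.232660
H(Y|X) = (7/13)·0.892943 + (6/13)·1.232660 = 1.0497 bits

H(X,Y) = -Σ_{x,y} P(x,y) log₂ P(x,y). Per-cell terms -P(x,y)·log₂P(x,y):
  X=0: 0.522179, 0.219764, 0.219764
  X=1: 0.503455, 0.135523, 0.444778
Sum of the 6 terms: H(X,Y) = 2.0455 bits

Chain rule check:
  H(X) + H(Y|X) = 0.9957 + 1.0497 = 2.0454 bits
  H(X,Y) = 2.0455 bits
✓ Chain rule verified (Δ = 0.0001 is 4-dp rounding noise: each of the three values was rounded independently).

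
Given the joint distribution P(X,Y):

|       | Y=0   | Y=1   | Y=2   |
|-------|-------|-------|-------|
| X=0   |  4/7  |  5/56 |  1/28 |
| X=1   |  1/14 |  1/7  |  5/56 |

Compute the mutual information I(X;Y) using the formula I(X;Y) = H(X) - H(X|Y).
0.2311 bits

I(X;Y) = H(X) - H(X|Y)

Marginal of X (row sums):
  P(X=0) = 4/7 + 5/56 + 1/28 = 39/56
  P(X=1) = 1/14 + 1/7 + 5/56 = 17/56
H(X) = -[(39/56)·log₂(39/56) + (17/56)·log₂(17/56)]
  = 0.363503 + 0.522110 = 0.885613 bits

Marginal of Y (column sums):
  P(Y=0) = 4/7 + 1/14 = 9/14
  P(Y=1) = 5/56 + 1/7 = 13/56
  P(Y=2) = 1/28 + 5/56 = 1/8
H(X|Y) = Σ_y P(y)·H(X|Y=y):
  Y=0: P(Y=0) = 9/14, P(X|Y=0) = (8/9, 1/9) → H(X|Y=0) = 0.503258
  Y=1: P(Y=1) = 13/56, P(X|Y=1) = (5/13, 8/13) → H(X|Y=1) = 0.961237
  Y=2: P(Y=2) = 1/8, P(X|Y=2) = (2/7, 5/7) → H(X|Y=2) = 0.863121
H(X|Y) = (9/14)·0.503258 + (13/56)·0.961237 + (1/8)·0.863121 = 0.654557 bits

I(X;Y) = H(X) - H(X|Y) = 0.885613 - 0.654557 = 0.2311 bits

Cross-check via I(X;Y) = H(X) + H(Y) - H(X,Y): computing H(Y) from the column sums and H(X,Y) from the 6 cells in the same way gives H(Y) = 1.273882 bits and H(X,Y) = 1.928439 bits, so
I(X;Y) = 0.885613 + 1.273882 - 1.928439 = 0.2311 bits ✓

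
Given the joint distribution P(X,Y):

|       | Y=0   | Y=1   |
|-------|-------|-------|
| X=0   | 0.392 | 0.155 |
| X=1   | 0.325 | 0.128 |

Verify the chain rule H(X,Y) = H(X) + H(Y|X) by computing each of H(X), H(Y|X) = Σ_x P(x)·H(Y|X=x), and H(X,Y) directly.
H(X) = 0.9936 bits, H(Y|X) = 0.8595 bits, H(X,Y) = 1.8531 bits

Marginal of X (row sums):
  P(X=0) = 0.392 + 0.155 = 0.547
  P(X=1) = 0.325 + 0.128 = 0.453
H(X) = -[0.547·log₂(0.547) + 0.453·log₂(0.453)]
  = 0.4761 + 0.5175 = 0.9936 bits

H(Y|X) = Σ_x P(x)·H(Y|X=x):
  X=0: P(X=0) = 0.547, P(Y|X=0) = (392/547, 155/547) → H(Y|X=0) = 0.8600
  X=1: P(X=1) = 0.453, P(Y|X=1) = (325/453, 128/453) → H(Y|X=1) = 0.8589
H(Y|X) = 0.547·0.8600 + 0.453·0.8589 = 0.8595 bits

H(X,Y) = -Σ_{x,y} P(x,y) log₂ P(x,y). Per-cell terms -P(x,y)·log₂P(x,y):
  X=0: 0.5296, 0.4169
  X=1: 0.5270, 0.3796
Sum of the 4 terms: H(X,Y) = 1.8531 bits

Chain rule check:
  H(X) + H(Y|X) = 0.9936 + 0.8595 = 1.8531 bits
  H(X,Y) = 1.8531 bits
✓ Chain rule verified.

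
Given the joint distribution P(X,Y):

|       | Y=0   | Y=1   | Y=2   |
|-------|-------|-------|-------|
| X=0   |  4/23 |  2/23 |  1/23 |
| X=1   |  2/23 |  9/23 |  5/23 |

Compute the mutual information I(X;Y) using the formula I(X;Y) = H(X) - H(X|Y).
0.1503 bits

I(X;Y) = H(X) - H(X|Y)

Marginal of X (row sums):
  P(X=0) = 4/23 + 2/23 + 1/23 = 7/23
  P(X=1) = 2/23 + 9/23 + 5/23 = 16/23
H(X) = -[(7/23)·log₂(7/23) + (16/23)·log₂(16/23)]
  = 0.52232 + 0.36422 = 0.88654 bits

Marginal of Y (column sums):
  P(Y=0) = 4/23 + 2/23 = 6/23
  P(Y=1) = 2/23 + 9/23 = 11/23
  P(Y=2) = 1/23 + 5/23 = 6/23
H(X|Y) = Σ_y P(y)·H(X|Y=y):
  Y=0: P(Y=0) = 6/23, P(X|Y=0) = (2/3, 1/3) → H(X|Y=0) = 0.91830
  Y=1: P(Y=1) = 11/23, P(X|Y=1) = (2/11, 9/11) → H(X|Y=1) = 0.68404
  Y=2: P(Y=2) = 6/23, P(X|Y=2) = (1/6, 5/6) → H(X|Y=2) = 0.65002
H(X|Y) = (6/23)·0.91830 + (11/23)·0.68404 + (6/23)·0.65002 = 0.73628 bits

I(X;Y) = H(X) - H(X|Y) = 0.88654 - 0.73628 = 0.1503 bits

Cross-check via I(X;Y) = H(X) + H(Y) - H(X,Y): computing H(Y) from the column sums and H(X,Y) from the 6 cells in the same way gives H(Y) = 1.52038 bits and H(X,Y) = 2.25665 bits, so
I(X;Y) = 0.88654 + 1.52038 - 2.25665 = 0.1503 bits ✓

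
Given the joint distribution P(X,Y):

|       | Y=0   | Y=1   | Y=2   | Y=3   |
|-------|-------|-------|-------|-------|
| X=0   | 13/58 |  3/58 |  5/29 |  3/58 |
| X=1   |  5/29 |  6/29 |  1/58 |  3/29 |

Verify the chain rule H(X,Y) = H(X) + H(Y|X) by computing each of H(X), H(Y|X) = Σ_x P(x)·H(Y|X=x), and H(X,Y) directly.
H(X) = 1.0000 bits, H(Y|X) = 1.7100 bits, H(X,Y) = 2.7100 bits

Marginal of X (row sums):
  P(X=0) = 13/58 + 3/58 + 5/29 + 3/58 = 1/2
  P(X=1) = 5/29 + 6/29 + 1/58 + 3/29 = 1/2
H(X) = -[(1/2)·log₂(1/2) + (1/2)·log₂(1/2)]
  = 0.50000 + 0.50000 = 1.0000 bits

H(Y|X) = Σ_x P(x)·H(Y|X=x):
  X=0: P(X=0) = 1/2, P(Y|X=0) = (13/29, 3/29, 10/29, 3/29) → H(Y|X=0) = 1.72575
  X=1: P(X=1) = 1/2, P(Y|X=1) = (10/29, 12/29, 1/29, 6/29) → H(Y|X=1) = 1.69424
H(Y|X) = (1/2)·1.72575 + (1/2)·1.69424 = 1.7100 bits

H(X,Y) = -Σ_{x,y} P(x,y) log₂ P(x,y). Per-cell terms -P(x,y)·log₂P(x,y):
  X=0: 0.48359, 0.22102, 0.43725, 0.22102
  X=1: 0.43725, 0.47028, 0.10100, 0.33859
Sum of the 8 terms: H(X,Y) = 2.7100 bits

Chain rule check:
  H(X) + H(Y|X) = 1.0000 + 1.7100 = 2.7100 bits
  H(X,Y) = 2.7100 bits
✓ Chain rule verified.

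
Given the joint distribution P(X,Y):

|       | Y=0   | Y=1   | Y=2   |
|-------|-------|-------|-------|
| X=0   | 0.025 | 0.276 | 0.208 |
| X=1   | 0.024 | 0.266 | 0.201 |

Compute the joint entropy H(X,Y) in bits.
2.2194 bits

H(X,Y) = -Σ_{x,y} P(x,y) log₂ P(x,y). Per-cell terms -P(x,y)·log₂P(x,y):
  X=0: 0.1330, 0.5126, 0.4712
  X=1: 0.1291, 0.5082, 0.4653
Sum of the 6 terms: H(X,Y) = 2.2194 bits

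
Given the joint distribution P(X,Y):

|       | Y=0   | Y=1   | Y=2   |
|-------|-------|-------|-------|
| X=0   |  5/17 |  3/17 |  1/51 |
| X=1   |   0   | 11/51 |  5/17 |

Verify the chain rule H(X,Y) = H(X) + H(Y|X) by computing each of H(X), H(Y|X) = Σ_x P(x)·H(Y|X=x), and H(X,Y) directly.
H(X) = 0.9997 bits, H(Y|X) = 1.0690 bits, H(X,Y) = 2.0687 bits

Marginal of X (row sums):
  P(X=0) = 5/17 + 3/17 + 1/51 = 25/51
  P(X=1) = 0 + 11/51 + 5/17 = 26/51
H(X) = -[(25/51)·log₂(25/51) + (26/51)·log₂(26/51)]
  = 0.5042 + 0.4955 = 0.9997 bits

H(Y|X) = Σ_x P(x)·H(Y|X=x):
  X=0: P(X=0) = 25/51, P(Y|X=0) = (3/5, 9/25, 1/25) → H(Y|X=0) = 1.1585
  X=1: P(X=1) = 26/51, P(Y|X=1) = (0, 11/26, 15/26) → H(Y|X=1) = 0.9829
H(Y|X) = (25/51)·1.1585 + (26/51)·0.9829 = 1.0690 bits

H(X,Y) = -Σ_{x,y} P(x,y) log₂ P(x,y). Per-cell terms -P(x,y)·log₂P(x,y):
  X=0: 0.5193, 0.4416, 0.1112
  X=1: 0.0000, 0.4773, 0.5193
  (cells with P = 0 contribute 0)
Sum of the 6 terms: H(X,Y) = 2.0687 bits

Chain rule check:
  H(X) + H(Y|X) = 0.9997 + 1.0690 = 2.0687 bits
  H(X,Y) = 2.0687 bits
✓ Chain rule verified.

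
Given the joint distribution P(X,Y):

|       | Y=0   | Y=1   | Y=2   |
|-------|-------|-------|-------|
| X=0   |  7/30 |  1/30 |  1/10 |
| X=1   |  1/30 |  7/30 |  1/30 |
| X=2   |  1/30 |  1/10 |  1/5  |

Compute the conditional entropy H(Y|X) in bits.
1.1827 bits

H(Y|X) = H(X,Y) - H(X)

H(X,Y) = -Σ_{x,y} P(x,y) log₂ P(x,y). Per-cell terms -P(x,y)·log₂P(x,y):
  X=0: 0.48989, 0.16356, 0.33219
  X=1: 0.16356, 0.48989, 0.16356
  X=2: 0.16356, 0.33219, 0.46439
Sum of the 9 terms: H(X,Y) = 2.7628 bits

Marginal of X (row sums):
  P(X=0) = 7/30 + 1/30 + 1/10 = 11/30
  P(X=1) = 1/30 + 7/30 + 1/30 = 3/10
  P(X=2) = 1/30 + 1/10 + 1/5 = 1/3
H(X) = -[(11/30)·log₂(11/30) + (3/10)·log₂(3/10) + (1/3)·log₂(1/3)]
  = 0.53073 + 0.52109 + 0.52832 = 1.5801 bits

H(Y|X) = H(X,Y) - H(X) = 2.7628 - 1.5801 = 1.1827 bits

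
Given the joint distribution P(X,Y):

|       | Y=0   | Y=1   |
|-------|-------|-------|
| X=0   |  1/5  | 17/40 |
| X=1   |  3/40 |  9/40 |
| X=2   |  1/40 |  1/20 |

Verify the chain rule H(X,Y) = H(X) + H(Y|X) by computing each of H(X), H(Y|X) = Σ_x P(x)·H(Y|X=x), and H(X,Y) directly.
H(X) = 1.2252 bits, H(Y|X) = 0.8775 bits, H(X,Y) = 2.1027 bits

Marginal of X (row sums):
  P(X=0) = 1/5 + 17/40 = 5/8
  P(X=1) = 3/40 + 9/40 = 3/10
  P(X=2) = 1/40 + 1/20 = 3/40
H(X) = -[(5/8)·log₂(5/8) + (3/10)·log₂(3/10) + (3/40)·log₂(3/40)]
  = 0.423795 + 0.521090 + 0.280272 = 1.2252 bits

H(Y|X) = Σ_x P(x)·H(Y|X=x):
  X=0: P(X=0) = 5/8, P(Y|X=0) = (8/25, 17/25) → H(Y|X=0) = 0.904381
  X=1: P(X=1) = 3/10, P(Y|X=1) = (1/4, 3/4) → H(Y|X=1) = 0.811278
  X=2: P(X=2) = 3/40, P(Y|X=2) = (1/3, 2/3) → H(Y|X=2) = 0.918296
H(Y|X) = (5/8)·0.904381 + (3/10)·0.811278 + (3/40)·0.918296 = 0.8775 bits

H(X,Y) = -Σ_{x,y} P(x,y) log₂ P(x,y). Per-cell terms -P(x,y)·log₂P(x,y):
  X=0: 0.464386, 0.524648
  X=1: 0.280272, 0.484201
  X=2: 0.133048, 0.216096
Sum of the 6 terms: H(X,Y) = 2.1027 bits

Chain rule check:
  H(X) + H(Y|X) = 1.2252 + 0.8775 = 2.1027 bits
  H(X,Y) = 2.1027 bits
✓ Chain rule verified.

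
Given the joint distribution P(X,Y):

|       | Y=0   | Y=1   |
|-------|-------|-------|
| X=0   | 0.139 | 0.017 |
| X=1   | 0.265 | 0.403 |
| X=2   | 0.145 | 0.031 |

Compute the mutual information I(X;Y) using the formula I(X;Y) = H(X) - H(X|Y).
0.1501 bits

I(X;Y) = H(X) - H(X|Y)

Marginal of X (row sums):
  P(X=0) = 0.139 + 0.017 = 0.156
  P(X=1) = 0.265 + 0.403 = 0.668
  P(X=2) = 0.145 + 0.031 = 0.176
H(X) = -[0.156·log₂(0.156) + 0.668·log₂(0.668) + 0.176·log₂(0.176)]
  = 0.41814 + 0.38883 + 0.44112 = 1.2481 bits

Marginal of Y (column sums):
  P(Y=0) = 0.139 + 0.265 + 0.145 = 0.549
  P(Y=1) = 0.017 + 0.403 + 0.031 = 0.451
H(X|Y) = Σ_y P(y)·H(X|Y=y):
  Y=0: P(Y=0) = 0.549, P(X|Y=0) = (139/549, 265/549, 145/549) → H(X|Y=0) = 1.51627
  Y=1: P(Y=1) = 0.451, P(X|Y=1) = (17/451, 403/451, 31/451) → H(X|Y=1) = 0.58886
H(X|Y) = 0.549·1.51627 + 0.451·0.58886 = 1.0980 bits

I(X;Y) = H(X) - H(X|Y) = 1.2481 - 1.0980 = 0.1501 bits

Cross-check via I(X;Y) = H(X) + H(Y) - H(X,Y): computing H(Y) from the column sums and H(X,Y) from the 6 cells in the same way gives H(Y) = 0.9931 bits and H(X,Y) = 2.0911 bits, so
I(X;Y) = 1.2481 + 0.9931 - 2.0911 = 0.1501 bits ✓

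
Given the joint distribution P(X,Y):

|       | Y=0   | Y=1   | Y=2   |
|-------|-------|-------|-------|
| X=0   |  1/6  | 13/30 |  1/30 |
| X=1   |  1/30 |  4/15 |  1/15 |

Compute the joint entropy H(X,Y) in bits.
2.0497 bits

H(X,Y) = -Σ_{x,y} P(x,y) log₂ P(x,y). Per-cell terms -P(x,y)·log₂P(x,y):
  X=0: 0.43083, 0.52280, 0.16356
  X=1: 0.16356, 0.50850, 0.26046
Sum of the 6 terms: H(X,Y) = 2.0497 bits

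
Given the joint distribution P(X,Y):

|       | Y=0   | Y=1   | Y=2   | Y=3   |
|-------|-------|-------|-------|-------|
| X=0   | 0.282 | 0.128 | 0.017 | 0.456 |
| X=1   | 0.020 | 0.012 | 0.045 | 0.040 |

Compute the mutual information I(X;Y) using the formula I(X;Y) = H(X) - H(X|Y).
0.1022 bits

I(X;Y) = H(X) - H(X|Y)

Marginal of X (row sums):
  P(X=0) = 0.282 + 0.128 + 0.017 + 0.456 = 0.883
  P(X=1) = 0.020 + 0.012 + 0.045 + 0.040 = 0.117
H(X) = -[0.883·log₂(0.883) + 0.117·log₂(0.117)]
  = 0.1585114 + 0.3621641 = 0.5206755 bits

Marginal of Y (column sums):
  P(Y=0) = 0.282 + 0.020 = 0.302
  P(Y=1) = 0.128 + 0.012 = 0.140
  P(Y=2) = 0.017 + 0.045 = 0.062
  P(Y=3) = 0.456 + 0.040 = 0.496
H(X|Y) = Σ_y P(y)·H(X|Y=y):
  Y=0: P(Y=0) = 0.302, P(X|Y=0) = (141/151, 10/151) → H(X|Y=0) = 0.3516761
  Y=1: P(Y=1) = 0.140, P(X|Y=1) = (32/35, 3/35) → H(X|Y=1) = 0.4220005
  Y=2: P(Y=2) = 0.062, P(X|Y=2) = (17/62, 45/62) → H(X|Y=2) = 0.8474180
  Y=3: P(Y=3) = 0.496, P(X|Y=3) = (57/62, 5/62) → H(X|Y=3) = 0.4044484
H(X|Y) = 0.302·0.3516761 + 0.140·0.4220005 + 0.062·0.8474180 + 0.496·0.4044484 = 0.4184326 bits

I(X;Y) = H(X) - H(X|Y) = 0.5206755 - 0.4184326 = 0.1022 bits

Cross-check via I(X;Y) = H(X) + H(Y) - H(X,Y): computing H(Y) from the column sums and H(X,Y) from the 8 cells in the same way gives H(Y) = 1.6692449 bits and H(X,Y) = 2.0876775 bits, so
I(X;Y) = 0.5206755 + 1.6692449 - 2.0876775 = 0.1022 bits ✓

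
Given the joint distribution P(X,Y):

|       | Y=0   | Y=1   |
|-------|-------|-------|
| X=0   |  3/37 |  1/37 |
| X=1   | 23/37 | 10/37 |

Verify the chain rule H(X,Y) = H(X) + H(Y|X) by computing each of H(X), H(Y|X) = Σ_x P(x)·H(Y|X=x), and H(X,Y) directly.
H(X) = 0.4942 bits, H(Y|X) = 0.8770 bits, H(X,Y) = 1.3712 bits

Marginal of X (row sums):
  P(X=0) = 3/37 + 1/37 = 4/37
  P(X=1) = 23/37 + 10/37 = 33/37
H(X) = -[(4/37)·log₂(4/37) + (33/37)·log₂(33/37)]
  = 0.3470 + 0.1472 = 0.4942 bits

H(Y|X) = Σ_x P(x)·H(Y|X=x):
  X=0: P(X=0) = 4/37, P(Y|X=0) = (3/4, 1/4) → H(Y|X=0) = 0.8113
  X=1: P(X=1) = 33/37, P(Y|X=1) = (23/33, 10/33) → H(Y|X=1) = 0.8850
H(Y|X) = (4/37)·0.8113 + (33/37)·0.8850 = 0.8770 bits

H(X,Y) = -Σ_{x,y} P(x,y) log₂ P(x,y). Per-cell terms -P(x,y)·log₂P(x,y):
  X=0: 0.2939, 0.1408
  X=1: 0.4264, 0.5101
Sum of the 4 terms: H(X,Y) = 1.3712 bits

Chain rule check:
  H(X) + H(Y|X) = 0.4942 + 0.8770 = 1.3712 bits
  H(X,Y) = 1.3712 bits
✓ Chain rule verified.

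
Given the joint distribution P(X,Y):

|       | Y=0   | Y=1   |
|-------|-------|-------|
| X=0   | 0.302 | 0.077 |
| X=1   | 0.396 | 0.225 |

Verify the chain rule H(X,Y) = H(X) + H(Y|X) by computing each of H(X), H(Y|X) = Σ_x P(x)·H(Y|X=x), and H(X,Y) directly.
H(X) = 0.9573 bits, H(Y|X) = 0.8626 bits, H(X,Y) = 1.8199 bits

Marginal of X (row sums):
  P(X=0) = 0.302 + 0.077 = 0.379
  P(X=1) = 0.396 + 0.225 = 0.621
H(X) = -[0.379·log₂(0.379) + 0.621·log₂(0.621)]
  = 0.5305 + 0.4268 = 0.9573 bits

H(Y|X) = Σ_x P(x)·H(Y|X=x):
  X=0: P(X=0) = 0.379, P(Y|X=0) = (302/379, 77/379) → H(Y|X=0) = 0.7282
  X=1: P(X=1) = 0.621, P(Y|X=1) = (44/69, 25/69) → H(Y|X=1) = 0.9446
H(Y|X) = 0.379·0.7282 + 0.621·0.9446 = 0.8626 bits

H(X,Y) = -Σ_{x,y} P(x,y) log₂ P(x,y). Per-cell terms -P(x,y)·log₂P(x,y):
  X=0: 0.5217, 0.2848
  X=1: 0.5292, 0.4842
Sum of the 4 terms: H(X,Y) = 1.8199 bits

Chain rule check:
  H(X) + H(Y|X) = 0.9573 + 0.8626 = 1.8199 bits
  H(X,Y) = 1.8199 bits
✓ Chain rule verified.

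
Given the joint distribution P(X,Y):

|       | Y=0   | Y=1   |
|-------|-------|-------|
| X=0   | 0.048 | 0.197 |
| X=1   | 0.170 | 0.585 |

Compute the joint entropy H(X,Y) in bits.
1.5591 bits

H(X,Y) = -Σ_{x,y} P(x,y) log₂ P(x,y). Per-cell terms -P(x,y)·log₂P(x,y):
  X=0: 0.2103, 0.4617
  X=1: 0.4346, 0.4525
Sum of the 4 terms: H(X,Y) = 1.5591 bits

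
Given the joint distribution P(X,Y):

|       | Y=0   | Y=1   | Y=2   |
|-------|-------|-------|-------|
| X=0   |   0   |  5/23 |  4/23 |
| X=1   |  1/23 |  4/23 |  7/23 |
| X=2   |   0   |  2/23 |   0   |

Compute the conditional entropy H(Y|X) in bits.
1.0560 bits

H(Y|X) = H(X,Y) - H(X)

H(X,Y) = -Σ_{x,y} P(x,y) log₂ P(x,y). Per-cell terms -P(x,y)·log₂P(x,y):
  X=0: 0.0000, 0.4786, 0.4389
  X=1: 0.1967, 0.4389, 0.5223
  X=2: 0.0000, 0.3064, 0.0000
  (cells with P = 0 contribute 0)
Sum of the 9 terms: H(X,Y) = 2.3818 bits

Marginal of X (row sums):
  P(X=0) = 0 + 5/23 + 4/23 = 9/23
  P(X=1) = 1/23 + 4/23 + 7/23 = 12/23
  P(X=2) = 0 + 2/23 + 0 = 2/23
H(X) = -[(9/23)·log₂(9/23) + (12/23)·log₂(12/23) + (2/23)·log₂(2/23)]
  = 0.5297 + 0.4897 + 0.3064 = 1.3258 bits

H(Y|X) = H(X,Y) - H(X) = 2.3818 - 1.3258 = 1.0560 bits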